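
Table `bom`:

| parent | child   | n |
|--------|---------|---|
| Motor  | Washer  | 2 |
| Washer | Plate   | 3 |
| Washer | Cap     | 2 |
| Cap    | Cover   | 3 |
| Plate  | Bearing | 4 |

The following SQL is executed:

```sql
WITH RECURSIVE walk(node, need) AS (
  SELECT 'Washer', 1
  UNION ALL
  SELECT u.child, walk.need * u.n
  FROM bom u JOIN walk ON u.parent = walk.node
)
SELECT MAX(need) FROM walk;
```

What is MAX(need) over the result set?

12

Base: (Washer, need=1).
Iteration 1: components of {Washer} -> Cap = 1*2 = 2, Plate = 1*3 = 3.
Iteration 2: components of {Cap,Plate} -> Bearing = 3*4 = 12, Cover = 2*3 = 6.
Iteration 3: no further components; recursion stops.
need values: 1, 3, 2, 12, 6; the maximum is 12.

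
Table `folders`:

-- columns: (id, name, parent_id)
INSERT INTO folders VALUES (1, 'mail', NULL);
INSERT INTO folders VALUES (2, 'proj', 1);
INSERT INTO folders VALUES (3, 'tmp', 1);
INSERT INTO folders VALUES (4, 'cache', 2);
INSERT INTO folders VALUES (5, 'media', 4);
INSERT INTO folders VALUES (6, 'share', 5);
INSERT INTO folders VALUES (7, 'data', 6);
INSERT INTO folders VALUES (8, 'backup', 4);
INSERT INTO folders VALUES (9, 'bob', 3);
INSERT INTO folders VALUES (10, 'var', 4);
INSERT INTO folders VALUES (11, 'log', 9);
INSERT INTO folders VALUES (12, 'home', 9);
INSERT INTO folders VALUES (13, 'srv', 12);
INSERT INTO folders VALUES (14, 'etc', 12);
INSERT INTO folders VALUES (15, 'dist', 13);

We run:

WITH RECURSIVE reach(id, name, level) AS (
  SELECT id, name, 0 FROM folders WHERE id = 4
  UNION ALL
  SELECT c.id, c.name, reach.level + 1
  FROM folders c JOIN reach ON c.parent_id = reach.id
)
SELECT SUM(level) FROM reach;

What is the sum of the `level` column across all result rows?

8

Base: id=4 (cache) at level 0.
Iteration 1: rows with parent_id in {4} -> media (id 5, level 1), backup (id 8, level 1), var (id 10, level 1).
Iteration 2: rows with parent_id in {5,8,10} -> share (id 6, level 2).
Iteration 3: rows with parent_id in {6} -> data (id 7, level 3).
Iteration 4: no rows with parent_id in {7}; recursion stops.
SUM(level) = 0 + 1 + 1 + 1 + 2 + 3 = 8.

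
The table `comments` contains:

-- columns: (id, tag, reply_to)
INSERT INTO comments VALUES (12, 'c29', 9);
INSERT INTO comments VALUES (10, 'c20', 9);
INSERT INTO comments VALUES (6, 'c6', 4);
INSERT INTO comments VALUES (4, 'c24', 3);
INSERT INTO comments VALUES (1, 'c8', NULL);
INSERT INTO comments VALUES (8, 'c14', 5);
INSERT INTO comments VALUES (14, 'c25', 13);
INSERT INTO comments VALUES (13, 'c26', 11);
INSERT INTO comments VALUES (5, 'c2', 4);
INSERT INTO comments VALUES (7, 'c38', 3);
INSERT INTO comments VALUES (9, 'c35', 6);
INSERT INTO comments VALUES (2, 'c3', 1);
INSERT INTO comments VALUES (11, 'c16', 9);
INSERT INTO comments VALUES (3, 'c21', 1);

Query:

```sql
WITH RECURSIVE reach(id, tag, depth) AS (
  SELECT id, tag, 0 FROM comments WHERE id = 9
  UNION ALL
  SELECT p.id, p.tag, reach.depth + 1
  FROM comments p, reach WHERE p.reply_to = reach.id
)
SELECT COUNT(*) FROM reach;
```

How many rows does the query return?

6

Base: id=9 (c35) at depth 0.
Iteration 1: rows with reply_to in {9} -> c20 (id 10, depth 1), c16 (id 11, depth 1), c29 (id 12, depth 1).
Iteration 2: rows with reply_to in {10,11,12} -> c26 (id 13, depth 2).
Iteration 3: rows with reply_to in {13} -> c25 (id 14, depth 3).
Iteration 4: no rows with reply_to in {14}; recursion stops.
Total rows emitted: 6.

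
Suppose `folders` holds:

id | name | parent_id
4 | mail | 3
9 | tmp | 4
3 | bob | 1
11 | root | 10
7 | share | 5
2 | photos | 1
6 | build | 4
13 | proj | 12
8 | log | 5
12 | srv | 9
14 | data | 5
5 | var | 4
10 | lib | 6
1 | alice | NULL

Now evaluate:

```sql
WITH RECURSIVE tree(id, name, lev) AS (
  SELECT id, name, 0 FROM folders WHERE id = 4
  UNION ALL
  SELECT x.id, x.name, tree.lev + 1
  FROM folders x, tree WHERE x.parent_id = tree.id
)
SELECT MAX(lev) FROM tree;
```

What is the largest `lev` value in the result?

Base: id=4 (mail) at lev 0.
Iteration 1: rows with parent_id in {4} -> var (id 5, lev 1), build (id 6, lev 1), tmp (id 9, lev 1).
Iteration 2: rows with parent_id in {5,6,9} -> share (id 7, lev 2), log (id 8, lev 2), lib (id 10, lev 2), srv (id 12, lev 2), data (id 14, lev 2).
Iteration 3: rows with parent_id in {7,8,10,12,14} -> root (id 11, lev 3), proj (id 13, lev 3).
Iteration 4: no rows with parent_id in {11,13}; recursion stops.
lev values: 0, 1, 1, 1, 2, 2, 2, 2, 2, 3, 3; the maximum is 3.

3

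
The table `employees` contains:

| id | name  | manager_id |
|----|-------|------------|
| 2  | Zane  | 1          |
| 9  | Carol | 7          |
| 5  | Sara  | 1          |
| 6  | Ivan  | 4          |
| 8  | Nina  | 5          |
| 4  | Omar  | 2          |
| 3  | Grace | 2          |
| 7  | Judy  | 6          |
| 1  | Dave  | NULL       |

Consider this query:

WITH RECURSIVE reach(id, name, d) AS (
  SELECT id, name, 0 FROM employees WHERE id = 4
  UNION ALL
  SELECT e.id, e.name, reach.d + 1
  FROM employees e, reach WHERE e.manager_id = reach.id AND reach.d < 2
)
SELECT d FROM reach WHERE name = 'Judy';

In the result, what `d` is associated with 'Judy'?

Base: id=4 (Omar) at d 0.
Iteration 1: rows with manager_id in {4} -> Ivan (id 6, d 1).
Iteration 2: rows with manager_id in {6} -> Judy (id 7, d 2).
Iteration 3: d < 2 fails for all current rows; recursion stops.

2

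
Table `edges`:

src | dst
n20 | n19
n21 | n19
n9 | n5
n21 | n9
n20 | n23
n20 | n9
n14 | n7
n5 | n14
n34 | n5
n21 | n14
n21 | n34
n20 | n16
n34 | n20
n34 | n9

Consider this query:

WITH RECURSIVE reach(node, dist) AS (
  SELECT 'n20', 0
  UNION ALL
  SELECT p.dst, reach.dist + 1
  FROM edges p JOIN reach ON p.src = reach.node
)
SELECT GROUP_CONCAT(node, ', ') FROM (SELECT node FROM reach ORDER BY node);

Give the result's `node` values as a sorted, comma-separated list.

Base: (n20, dist=0).
Iteration 1: edges from {n20} -> (n16, dist=1), (n19, dist=1), (n23, dist=1), (n9, dist=1).
Iteration 2: edges from {n16,n19,n23,n9} -> (n5, dist=2).
Iteration 3: edges from {n5} -> (n14, dist=3).
Iteration 4: edges from {n14} -> (n7, dist=4).
Iteration 5: no outgoing edges from {n7}; recursion stops.

n14, n16, n19, n20, n23, n5, n7, n9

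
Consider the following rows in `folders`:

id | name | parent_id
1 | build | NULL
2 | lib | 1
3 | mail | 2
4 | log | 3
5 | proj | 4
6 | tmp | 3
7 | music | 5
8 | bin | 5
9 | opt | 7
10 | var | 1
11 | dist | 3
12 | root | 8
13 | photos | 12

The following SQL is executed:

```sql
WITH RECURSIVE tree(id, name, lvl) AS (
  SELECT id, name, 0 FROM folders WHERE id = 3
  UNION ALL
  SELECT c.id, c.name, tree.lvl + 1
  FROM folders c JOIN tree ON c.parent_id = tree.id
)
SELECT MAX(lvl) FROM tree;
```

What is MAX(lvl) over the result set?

Base: id=3 (mail) at lvl 0.
Iteration 1: rows with parent_id in {3} -> log (id 4, lvl 1), tmp (id 6, lvl 1), dist (id 11, lvl 1).
Iteration 2: rows with parent_id in {4,6,11} -> proj (id 5, lvl 2).
Iteration 3: rows with parent_id in {5} -> music (id 7, lvl 3), bin (id 8, lvl 3).
Iteration 4: rows with parent_id in {7,8} -> opt (id 9, lvl 4), root (id 12, lvl 4).
Iteration 5: rows with parent_id in {9,12} -> photos (id 13, lvl 5).
Iteration 6: no rows with parent_id in {13}; recursion stops.
lvl values: 0, 1, 1, 1, 2, 3, 3, 4, 4, 5; the maximum is 5.

5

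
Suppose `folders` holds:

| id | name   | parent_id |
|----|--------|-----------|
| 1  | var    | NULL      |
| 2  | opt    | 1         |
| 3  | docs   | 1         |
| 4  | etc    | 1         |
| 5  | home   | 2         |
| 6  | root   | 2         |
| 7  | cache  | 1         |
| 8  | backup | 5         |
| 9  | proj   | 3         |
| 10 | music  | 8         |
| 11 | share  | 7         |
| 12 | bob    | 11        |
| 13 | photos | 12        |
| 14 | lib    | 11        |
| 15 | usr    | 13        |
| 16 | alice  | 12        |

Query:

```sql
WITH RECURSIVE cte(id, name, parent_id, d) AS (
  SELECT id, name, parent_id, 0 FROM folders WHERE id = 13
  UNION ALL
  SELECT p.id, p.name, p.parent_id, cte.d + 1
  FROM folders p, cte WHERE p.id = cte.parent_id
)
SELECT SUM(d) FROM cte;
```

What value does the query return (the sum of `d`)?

10

Base: id=13 (photos), parent_id=12, d 0.
Iteration 1: join on id=12 -> bob (id 12, parent_id=11, d 1).
Iteration 2: join on id=11 -> share (id 11, parent_id=7, d 2).
Iteration 3: join on id=7 -> cache (id 7, parent_id=1, d 3).
Iteration 4: join on id=1 -> var (id 1, parent_id=NULL, d 4).
Iteration 5: parent_id is NULL; no match; recursion stops.
SUM(d) = 0 + 1 + 2 + 3 + 4 = 10.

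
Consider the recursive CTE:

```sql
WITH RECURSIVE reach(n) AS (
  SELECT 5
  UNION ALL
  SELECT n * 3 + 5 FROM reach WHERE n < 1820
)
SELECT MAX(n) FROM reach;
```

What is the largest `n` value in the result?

Base: n=5.
Iteration 1: 5 < 1820 holds -> n = 5 * 3 + 5 = 20.
Iteration 2: 20 < 1820 holds -> n = 20 * 3 + 5 = 65.
Iteration 3: 65 < 1820 holds -> n = 65 * 3 + 5 = 200.
Iteration 4: 200 < 1820 holds -> n = 200 * 3 + 5 = 605.
Iteration 5: 605 < 1820 holds -> n = 605 * 3 + 5 = 1820.
Iteration 6: 1820 < 1820 fails; recursion stops.
n values: 5, 20, 65, 200, 605, 1820; the maximum is 1820.

1820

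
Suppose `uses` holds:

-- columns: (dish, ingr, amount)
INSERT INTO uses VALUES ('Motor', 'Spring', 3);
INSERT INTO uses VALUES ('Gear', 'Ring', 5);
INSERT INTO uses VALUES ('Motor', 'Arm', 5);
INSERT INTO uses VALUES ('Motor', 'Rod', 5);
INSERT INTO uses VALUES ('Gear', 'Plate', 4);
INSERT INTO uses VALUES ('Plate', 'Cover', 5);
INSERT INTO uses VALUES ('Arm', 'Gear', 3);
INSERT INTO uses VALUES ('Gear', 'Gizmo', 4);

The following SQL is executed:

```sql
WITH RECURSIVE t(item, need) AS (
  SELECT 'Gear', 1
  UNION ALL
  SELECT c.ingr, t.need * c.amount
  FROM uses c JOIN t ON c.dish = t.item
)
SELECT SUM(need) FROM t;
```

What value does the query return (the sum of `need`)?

Base: (Gear, need=1).
Iteration 1: components of {Gear} -> Gizmo = 1*4 = 4, Plate = 1*4 = 4, Ring = 1*5 = 5.
Iteration 2: components of {Gizmo,Plate,Ring} -> Cover = 4*5 = 20.
Iteration 3: no further components; recursion stops.
SUM(need) = 1 + 4 + 5 + 4 + 20 = 34.

34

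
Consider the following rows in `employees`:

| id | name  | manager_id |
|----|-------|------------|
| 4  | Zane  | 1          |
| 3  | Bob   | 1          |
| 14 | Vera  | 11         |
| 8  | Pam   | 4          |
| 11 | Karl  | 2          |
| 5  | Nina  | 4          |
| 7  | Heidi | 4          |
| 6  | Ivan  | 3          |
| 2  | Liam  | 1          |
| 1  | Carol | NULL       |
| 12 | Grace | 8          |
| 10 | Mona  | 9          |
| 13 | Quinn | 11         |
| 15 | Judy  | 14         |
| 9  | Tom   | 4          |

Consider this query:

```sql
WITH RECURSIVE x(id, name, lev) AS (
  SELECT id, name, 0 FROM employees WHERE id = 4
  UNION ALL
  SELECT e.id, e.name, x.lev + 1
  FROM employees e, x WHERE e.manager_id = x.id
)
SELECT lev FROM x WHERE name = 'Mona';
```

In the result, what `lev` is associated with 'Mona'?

2

Base: id=4 (Zane) at lev 0.
Iteration 1: rows with manager_id in {4} -> Nina (id 5, lev 1), Heidi (id 7, lev 1), Pam (id 8, lev 1), Tom (id 9, lev 1).
Iteration 2: rows with manager_id in {5,7,8,9} -> Mona (id 10, lev 2), Grace (id 12, lev 2).
Iteration 3: no rows with manager_id in {10,12}; recursion stops.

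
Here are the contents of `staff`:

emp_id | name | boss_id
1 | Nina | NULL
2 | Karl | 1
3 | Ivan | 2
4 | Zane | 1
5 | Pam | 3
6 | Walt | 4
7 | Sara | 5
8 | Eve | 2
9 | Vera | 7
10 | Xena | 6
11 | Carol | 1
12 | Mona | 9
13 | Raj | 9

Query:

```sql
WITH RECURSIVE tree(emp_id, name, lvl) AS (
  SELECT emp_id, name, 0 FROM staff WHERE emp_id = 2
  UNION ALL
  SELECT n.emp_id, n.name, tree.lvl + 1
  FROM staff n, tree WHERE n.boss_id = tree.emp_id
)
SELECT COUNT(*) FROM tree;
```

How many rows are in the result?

Base: emp_id=2 (Karl) at lvl 0.
Iteration 1: rows with boss_id in {2} -> Ivan (id 3, lvl 1), Eve (id 8, lvl 1).
Iteration 2: rows with boss_id in {3,8} -> Pam (id 5, lvl 2).
Iteration 3: rows with boss_id in {5} -> Sara (id 7, lvl 3).
Iteration 4: rows with boss_id in {7} -> Vera (id 9, lvl 4).
Iteration 5: rows with boss_id in {9} -> Mona (id 12, lvl 5), Raj (id 13, lvl 5).
Iteration 6: no rows with boss_id in {12,13}; recursion stops.
Total rows emitted: 8.

8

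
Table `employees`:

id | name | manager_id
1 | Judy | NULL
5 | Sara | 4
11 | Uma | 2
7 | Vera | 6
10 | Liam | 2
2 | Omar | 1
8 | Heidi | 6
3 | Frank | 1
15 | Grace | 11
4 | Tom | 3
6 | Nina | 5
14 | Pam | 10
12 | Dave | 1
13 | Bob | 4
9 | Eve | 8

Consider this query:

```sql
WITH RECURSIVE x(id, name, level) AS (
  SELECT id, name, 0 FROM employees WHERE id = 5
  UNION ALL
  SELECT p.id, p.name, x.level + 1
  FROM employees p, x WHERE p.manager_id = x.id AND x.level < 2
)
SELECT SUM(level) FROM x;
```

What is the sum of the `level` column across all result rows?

Base: id=5 (Sara) at level 0.
Iteration 1: rows with manager_id in {5} -> Nina (id 6, level 1).
Iteration 2: rows with manager_id in {6} -> Vera (id 7, level 2), Heidi (id 8, level 2).
Iteration 3: level < 2 fails for all current rows; recursion stops.
SUM(level) = 0 + 1 + 2 + 2 = 5.

5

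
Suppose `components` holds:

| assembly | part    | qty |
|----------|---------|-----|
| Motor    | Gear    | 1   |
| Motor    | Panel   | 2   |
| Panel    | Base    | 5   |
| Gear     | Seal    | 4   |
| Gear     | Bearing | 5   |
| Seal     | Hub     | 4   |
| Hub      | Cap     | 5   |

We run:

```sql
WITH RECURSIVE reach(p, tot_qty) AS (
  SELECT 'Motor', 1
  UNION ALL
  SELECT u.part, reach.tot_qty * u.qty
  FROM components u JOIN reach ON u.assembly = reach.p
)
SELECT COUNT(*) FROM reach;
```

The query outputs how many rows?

8

Base: (Motor, tot_qty=1).
Iteration 1: components of {Motor} -> Gear = 1*1 = 1, Panel = 1*2 = 2.
Iteration 2: components of {Gear,Panel} -> Base = 2*5 = 10, Bearing = 1*5 = 5, Seal = 1*4 = 4.
Iteration 3: components of {Base,Bearing,Seal} -> Hub = 4*4 = 16.
Iteration 4: components of {Hub} -> Cap = 16*5 = 80.
Iteration 5: no further components; recursion stops.
Total rows emitted: 8.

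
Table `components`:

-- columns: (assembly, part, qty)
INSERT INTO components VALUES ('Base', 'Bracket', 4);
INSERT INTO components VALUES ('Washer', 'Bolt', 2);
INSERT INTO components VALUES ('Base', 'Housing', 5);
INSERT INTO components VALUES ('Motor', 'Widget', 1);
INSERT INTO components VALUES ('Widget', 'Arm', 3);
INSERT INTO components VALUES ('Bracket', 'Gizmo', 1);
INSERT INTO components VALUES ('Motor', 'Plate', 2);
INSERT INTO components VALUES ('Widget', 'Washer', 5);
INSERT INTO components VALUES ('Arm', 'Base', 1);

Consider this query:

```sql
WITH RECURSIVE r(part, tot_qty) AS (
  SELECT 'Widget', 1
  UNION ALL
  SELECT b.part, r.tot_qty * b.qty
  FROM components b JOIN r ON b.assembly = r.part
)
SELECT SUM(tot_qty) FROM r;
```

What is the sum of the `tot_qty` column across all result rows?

61

Base: (Widget, tot_qty=1).
Iteration 1: components of {Widget} -> Arm = 1*3 = 3, Washer = 1*5 = 5.
Iteration 2: components of {Arm,Washer} -> Base = 3*1 = 3, Bolt = 5*2 = 10.
Iteration 3: components of {Base,Bolt} -> Bracket = 3*4 = 12, Housing = 3*5 = 15.
Iteration 4: components of {Bracket,Housing} -> Gizmo = 12*1 = 12.
Iteration 5: no further components; recursion stops.
SUM(tot_qty) = 1 + 3 + 5 + 3 + 10 + 12 + 15 + 12 = 61.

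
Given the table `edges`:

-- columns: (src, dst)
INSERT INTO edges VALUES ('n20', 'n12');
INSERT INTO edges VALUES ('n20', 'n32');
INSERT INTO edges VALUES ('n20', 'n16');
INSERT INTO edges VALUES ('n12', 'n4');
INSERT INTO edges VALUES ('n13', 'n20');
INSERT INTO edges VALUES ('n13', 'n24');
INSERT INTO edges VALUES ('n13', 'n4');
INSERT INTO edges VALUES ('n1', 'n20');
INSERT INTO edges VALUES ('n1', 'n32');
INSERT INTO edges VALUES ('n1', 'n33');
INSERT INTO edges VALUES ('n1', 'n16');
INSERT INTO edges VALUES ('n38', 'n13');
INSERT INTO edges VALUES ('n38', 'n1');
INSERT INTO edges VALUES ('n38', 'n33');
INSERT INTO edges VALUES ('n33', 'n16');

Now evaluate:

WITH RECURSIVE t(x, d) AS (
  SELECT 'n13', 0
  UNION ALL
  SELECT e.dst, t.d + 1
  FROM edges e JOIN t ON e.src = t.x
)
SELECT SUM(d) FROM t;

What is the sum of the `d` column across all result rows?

Base: (n13, d=0).
Iteration 1: edges from {n13} -> (n20, d=1), (n24, d=1), (n4, d=1).
Iteration 2: edges from {n20,n24,n4} -> (n12, d=2), (n16, d=2), (n32, d=2).
Iteration 3: edges from {n12,n16,n32} -> (n4, d=3).
Iteration 4: no outgoing edges from {n4}; recursion stops.
SUM(d) = 0 + 1 + 1 + 1 + 2 + 2 + 2 + 3 = 12.

12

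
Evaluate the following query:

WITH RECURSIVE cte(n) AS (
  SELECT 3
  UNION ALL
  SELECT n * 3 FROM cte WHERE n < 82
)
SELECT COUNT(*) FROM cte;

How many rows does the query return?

5

Base: n=3.
Iteration 1: 3 < 82 holds -> n = 3 * 3 = 9.
Iteration 2: 9 < 82 holds -> n = 9 * 3 = 27.
Iteration 3: 27 < 82 holds -> n = 27 * 3 = 81.
Iteration 4: 81 < 82 holds -> n = 81 * 3 = 243.
Iteration 5: 243 < 82 fails; recursion stops.
Total rows emitted: 5.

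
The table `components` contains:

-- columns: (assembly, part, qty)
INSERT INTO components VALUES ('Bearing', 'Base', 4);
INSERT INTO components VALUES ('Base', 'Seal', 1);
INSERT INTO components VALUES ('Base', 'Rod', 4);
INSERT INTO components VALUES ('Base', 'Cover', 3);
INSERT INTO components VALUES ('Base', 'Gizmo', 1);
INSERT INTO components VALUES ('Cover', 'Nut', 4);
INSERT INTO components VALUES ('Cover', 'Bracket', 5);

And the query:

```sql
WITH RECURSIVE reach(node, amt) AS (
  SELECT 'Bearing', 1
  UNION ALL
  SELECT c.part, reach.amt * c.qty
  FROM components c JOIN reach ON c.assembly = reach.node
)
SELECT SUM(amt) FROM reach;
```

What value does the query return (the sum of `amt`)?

149

Base: (Bearing, amt=1).
Iteration 1: components of {Bearing} -> Base = 1*4 = 4.
Iteration 2: components of {Base} -> Cover = 4*3 = 12, Gizmo = 4*1 = 4, Rod = 4*4 = 16, Seal = 4*1 = 4.
Iteration 3: components of {Cover,Gizmo,Rod,Seal} -> Bracket = 12*5 = 60, Nut = 12*4 = 48.
Iteration 4: no further components; recursion stops.
SUM(amt) = 1 + 4 + 4 + 16 + 12 + 4 + 48 + 60 = 149.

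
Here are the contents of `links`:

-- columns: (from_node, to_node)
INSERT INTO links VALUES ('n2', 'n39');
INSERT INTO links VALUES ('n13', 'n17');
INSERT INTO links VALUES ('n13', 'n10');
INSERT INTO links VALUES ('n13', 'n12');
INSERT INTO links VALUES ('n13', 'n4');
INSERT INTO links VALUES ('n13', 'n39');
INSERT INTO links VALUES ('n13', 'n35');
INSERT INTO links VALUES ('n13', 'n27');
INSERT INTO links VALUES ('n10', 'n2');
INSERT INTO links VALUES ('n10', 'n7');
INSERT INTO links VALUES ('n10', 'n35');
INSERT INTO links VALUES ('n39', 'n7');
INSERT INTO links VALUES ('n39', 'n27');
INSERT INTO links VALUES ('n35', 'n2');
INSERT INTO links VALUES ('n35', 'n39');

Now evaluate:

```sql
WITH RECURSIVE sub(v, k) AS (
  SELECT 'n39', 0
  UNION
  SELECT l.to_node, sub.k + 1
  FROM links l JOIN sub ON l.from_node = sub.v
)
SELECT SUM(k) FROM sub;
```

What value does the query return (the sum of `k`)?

2

Base: (n39, k=0).
Iteration 1: edges from {n39} -> (n27, k=1), (n7, k=1).
Iteration 2: no outgoing edges from {n27,n7}; recursion stops.
SUM(k) = 0 + 1 + 1 = 2.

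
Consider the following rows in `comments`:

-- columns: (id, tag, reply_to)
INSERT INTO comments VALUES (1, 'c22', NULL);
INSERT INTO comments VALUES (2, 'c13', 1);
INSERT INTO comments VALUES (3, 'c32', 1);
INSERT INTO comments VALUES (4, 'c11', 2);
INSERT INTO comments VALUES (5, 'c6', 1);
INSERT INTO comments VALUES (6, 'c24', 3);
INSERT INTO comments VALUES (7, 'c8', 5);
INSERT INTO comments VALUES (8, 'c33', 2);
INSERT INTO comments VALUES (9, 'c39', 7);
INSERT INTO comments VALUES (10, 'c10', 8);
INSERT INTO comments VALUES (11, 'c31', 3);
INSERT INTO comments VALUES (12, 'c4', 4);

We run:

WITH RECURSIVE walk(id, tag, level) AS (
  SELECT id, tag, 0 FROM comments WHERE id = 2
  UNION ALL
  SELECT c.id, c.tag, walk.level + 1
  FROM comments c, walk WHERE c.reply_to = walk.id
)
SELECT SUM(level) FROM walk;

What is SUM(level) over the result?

6

Base: id=2 (c13) at level 0.
Iteration 1: rows with reply_to in {2} -> c11 (id 4, level 1), c33 (id 8, level 1).
Iteration 2: rows with reply_to in {4,8} -> c10 (id 10, level 2), c4 (id 12, level 2).
Iteration 3: no rows with reply_to in {10,12}; recursion stops.
SUM(level) = 0 + 1 + 1 + 2 + 2 = 6.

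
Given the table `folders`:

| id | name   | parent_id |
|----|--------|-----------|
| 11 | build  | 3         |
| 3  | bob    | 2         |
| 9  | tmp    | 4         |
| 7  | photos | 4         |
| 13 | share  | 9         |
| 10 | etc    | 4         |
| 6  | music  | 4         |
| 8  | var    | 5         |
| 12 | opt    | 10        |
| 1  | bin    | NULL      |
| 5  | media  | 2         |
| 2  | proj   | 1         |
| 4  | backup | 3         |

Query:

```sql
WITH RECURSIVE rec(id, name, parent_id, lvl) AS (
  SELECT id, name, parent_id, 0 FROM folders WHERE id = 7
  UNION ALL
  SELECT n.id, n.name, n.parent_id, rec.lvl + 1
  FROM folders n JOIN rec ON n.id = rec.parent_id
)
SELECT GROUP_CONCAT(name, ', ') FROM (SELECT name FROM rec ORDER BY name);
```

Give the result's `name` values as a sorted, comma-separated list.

backup, bin, bob, photos, proj

Base: id=7 (photos), parent_id=4, lvl 0.
Iteration 1: join on id=4 -> backup (id 4, parent_id=3, lvl 1).
Iteration 2: join on id=3 -> bob (id 3, parent_id=2, lvl 2).
Iteration 3: join on id=2 -> proj (id 2, parent_id=1, lvl 3).
Iteration 4: join on id=1 -> bin (id 1, parent_id=NULL, lvl 4).
Iteration 5: parent_id is NULL; no match; recursion stops.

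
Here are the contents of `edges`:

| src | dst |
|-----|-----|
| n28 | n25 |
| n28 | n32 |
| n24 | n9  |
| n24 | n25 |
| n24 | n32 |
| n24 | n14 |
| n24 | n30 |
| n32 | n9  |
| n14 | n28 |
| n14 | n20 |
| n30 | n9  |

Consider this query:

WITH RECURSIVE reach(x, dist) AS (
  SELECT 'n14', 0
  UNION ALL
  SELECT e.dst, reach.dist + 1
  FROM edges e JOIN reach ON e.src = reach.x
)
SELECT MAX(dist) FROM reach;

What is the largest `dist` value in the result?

3

Base: (n14, dist=0).
Iteration 1: edges from {n14} -> (n20, dist=1), (n28, dist=1).
Iteration 2: edges from {n20,n28} -> (n25, dist=2), (n32, dist=2).
Iteration 3: edges from {n25,n32} -> (n9, dist=3).
Iteration 4: no outgoing edges from {n9}; recursion stops.
dist values: 0, 1, 1, 2, 2, 3; the maximum is 3.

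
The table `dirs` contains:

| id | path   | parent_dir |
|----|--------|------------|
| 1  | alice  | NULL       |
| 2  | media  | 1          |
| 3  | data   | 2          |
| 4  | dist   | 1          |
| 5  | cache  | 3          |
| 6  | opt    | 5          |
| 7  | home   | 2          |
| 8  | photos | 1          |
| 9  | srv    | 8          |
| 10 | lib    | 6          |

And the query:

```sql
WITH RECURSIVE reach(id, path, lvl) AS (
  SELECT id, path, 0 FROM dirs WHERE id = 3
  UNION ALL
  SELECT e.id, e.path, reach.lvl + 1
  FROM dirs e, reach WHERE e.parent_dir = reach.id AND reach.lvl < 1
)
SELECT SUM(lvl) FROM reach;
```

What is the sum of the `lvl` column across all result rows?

Base: id=3 (data) at lvl 0.
Iteration 1: rows with parent_dir in {3} -> cache (id 5, lvl 1).
Iteration 2: lvl < 1 fails for all current rows; recursion stops.
SUM(lvl) = 0 + 1 = 1.

1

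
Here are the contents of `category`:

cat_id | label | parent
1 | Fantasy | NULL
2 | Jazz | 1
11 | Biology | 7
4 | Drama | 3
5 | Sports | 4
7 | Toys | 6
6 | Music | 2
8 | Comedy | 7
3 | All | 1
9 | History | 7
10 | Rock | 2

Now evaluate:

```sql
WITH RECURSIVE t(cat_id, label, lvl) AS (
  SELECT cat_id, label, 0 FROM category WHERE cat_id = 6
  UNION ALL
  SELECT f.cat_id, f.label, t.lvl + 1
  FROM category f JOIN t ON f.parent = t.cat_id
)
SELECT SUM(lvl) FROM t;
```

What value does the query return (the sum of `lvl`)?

7

Base: cat_id=6 (Music) at lvl 0.
Iteration 1: rows with parent in {6} -> Toys (id 7, lvl 1).
Iteration 2: rows with parent in {7} -> Comedy (id 8, lvl 2), History (id 9, lvl 2), Biology (id 11, lvl 2).
Iteration 3: no rows with parent in {8,9,11}; recursion stops.
SUM(lvl) = 0 + 1 + 2 + 2 + 2 = 7.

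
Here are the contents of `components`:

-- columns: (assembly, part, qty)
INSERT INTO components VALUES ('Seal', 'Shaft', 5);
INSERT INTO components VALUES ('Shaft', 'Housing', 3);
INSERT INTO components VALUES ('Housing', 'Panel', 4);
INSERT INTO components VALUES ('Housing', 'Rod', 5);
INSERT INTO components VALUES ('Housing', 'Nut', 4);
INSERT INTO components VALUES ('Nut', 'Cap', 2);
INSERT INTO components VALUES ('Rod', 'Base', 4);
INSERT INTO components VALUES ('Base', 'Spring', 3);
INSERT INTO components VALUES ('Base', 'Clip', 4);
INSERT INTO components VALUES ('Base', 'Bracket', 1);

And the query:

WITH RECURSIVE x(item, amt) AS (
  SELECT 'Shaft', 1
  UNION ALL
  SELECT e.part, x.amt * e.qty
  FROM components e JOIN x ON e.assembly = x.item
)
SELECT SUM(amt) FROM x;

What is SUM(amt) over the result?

Base: (Shaft, amt=1).
Iteration 1: components of {Shaft} -> Housing = 1*3 = 3.
Iteration 2: components of {Housing} -> Nut = 3*4 = 12, Panel = 3*4 = 12, Rod = 3*5 = 15.
Iteration 3: components of {Nut,Panel,Rod} -> Base = 15*4 = 60, Cap = 12*2 = 24.
Iteration 4: components of {Base,Cap} -> Bracket = 60*1 = 60, Clip = 60*4 = 240, Spring = 60*3 = 180.
Iteration 5: no further components; recursion stops.
SUM(amt) = 1 + 3 + 12 + 15 + 12 + 60 + 24 + 180 + 240 + 60 = 607.

607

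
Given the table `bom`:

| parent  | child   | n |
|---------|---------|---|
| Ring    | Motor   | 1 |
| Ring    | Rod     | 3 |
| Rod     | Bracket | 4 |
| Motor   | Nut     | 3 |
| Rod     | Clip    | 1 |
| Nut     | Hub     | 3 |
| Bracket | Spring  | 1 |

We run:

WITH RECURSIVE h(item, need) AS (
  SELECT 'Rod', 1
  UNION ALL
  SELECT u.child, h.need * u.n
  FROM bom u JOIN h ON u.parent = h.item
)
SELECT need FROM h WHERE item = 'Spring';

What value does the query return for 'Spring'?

4

Base: (Rod, need=1).
Iteration 1: components of {Rod} -> Bracket = 1*4 = 4, Clip = 1*1 = 1.
Iteration 2: components of {Bracket,Clip} -> Spring = 4*1 = 4.
Iteration 3: no further components; recursion stops.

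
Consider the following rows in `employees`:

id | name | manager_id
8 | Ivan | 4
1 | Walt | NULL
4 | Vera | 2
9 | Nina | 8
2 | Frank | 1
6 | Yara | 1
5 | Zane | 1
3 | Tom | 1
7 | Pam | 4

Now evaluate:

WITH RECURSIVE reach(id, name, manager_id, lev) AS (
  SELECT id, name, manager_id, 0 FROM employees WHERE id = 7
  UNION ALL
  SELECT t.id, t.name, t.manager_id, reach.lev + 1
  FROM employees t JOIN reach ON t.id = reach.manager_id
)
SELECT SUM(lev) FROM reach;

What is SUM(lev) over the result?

Base: id=7 (Pam), manager_id=4, lev 0.
Iteration 1: join on id=4 -> Vera (id 4, manager_id=2, lev 1).
Iteration 2: join on id=2 -> Frank (id 2, manager_id=1, lev 2).
Iteration 3: join on id=1 -> Walt (id 1, manager_id=NULL, lev 3).
Iteration 4: manager_id is NULL; no match; recursion stops.
SUM(lev) = 0 + 1 + 2 + 3 = 6.

6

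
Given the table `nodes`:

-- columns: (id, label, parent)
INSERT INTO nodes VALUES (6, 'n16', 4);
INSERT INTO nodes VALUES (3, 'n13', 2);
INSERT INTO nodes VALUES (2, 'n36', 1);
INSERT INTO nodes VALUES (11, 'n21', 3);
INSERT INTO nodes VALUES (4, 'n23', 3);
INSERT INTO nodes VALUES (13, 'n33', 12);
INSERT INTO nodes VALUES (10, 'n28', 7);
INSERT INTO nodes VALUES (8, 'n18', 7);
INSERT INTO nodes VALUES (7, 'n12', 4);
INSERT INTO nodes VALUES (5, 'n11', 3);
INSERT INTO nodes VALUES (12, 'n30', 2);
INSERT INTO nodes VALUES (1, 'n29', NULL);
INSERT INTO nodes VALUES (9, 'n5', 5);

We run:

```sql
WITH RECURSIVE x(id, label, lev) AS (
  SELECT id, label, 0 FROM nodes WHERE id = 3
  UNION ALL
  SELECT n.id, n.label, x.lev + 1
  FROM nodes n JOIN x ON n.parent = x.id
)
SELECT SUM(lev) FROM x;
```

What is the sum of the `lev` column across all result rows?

15

Base: id=3 (n13) at lev 0.
Iteration 1: rows with parent in {3} -> n23 (id 4, lev 1), n11 (id 5, lev 1), n21 (id 11, lev 1).
Iteration 2: rows with parent in {4,5,11} -> n16 (id 6, lev 2), n12 (id 7, lev 2), n5 (id 9, lev 2).
Iteration 3: rows with parent in {6,7,9} -> n18 (id 8, lev 3), n28 (id 10, lev 3).
Iteration 4: no rows with parent in {8,10}; recursion stops.
SUM(lev) = 0 + 1 + 1 + 1 + 2 + 2 + 2 + 3 + 3 = 15.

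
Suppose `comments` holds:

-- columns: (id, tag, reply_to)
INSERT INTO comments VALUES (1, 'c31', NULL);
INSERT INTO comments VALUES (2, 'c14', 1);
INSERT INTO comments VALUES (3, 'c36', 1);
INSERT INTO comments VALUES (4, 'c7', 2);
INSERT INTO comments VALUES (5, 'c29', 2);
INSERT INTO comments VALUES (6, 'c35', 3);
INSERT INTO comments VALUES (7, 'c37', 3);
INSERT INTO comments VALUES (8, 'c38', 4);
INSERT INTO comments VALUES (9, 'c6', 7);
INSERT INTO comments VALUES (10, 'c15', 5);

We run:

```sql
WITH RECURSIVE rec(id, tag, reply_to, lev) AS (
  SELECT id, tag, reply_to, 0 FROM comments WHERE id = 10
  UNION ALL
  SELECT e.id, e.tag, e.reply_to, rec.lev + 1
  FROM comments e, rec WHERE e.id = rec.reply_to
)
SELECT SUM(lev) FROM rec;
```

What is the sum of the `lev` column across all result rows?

Base: id=10 (c15), reply_to=5, lev 0.
Iteration 1: join on id=5 -> c29 (id 5, reply_to=2, lev 1).
Iteration 2: join on id=2 -> c14 (id 2, reply_to=1, lev 2).
Iteration 3: join on id=1 -> c31 (id 1, reply_to=NULL, lev 3).
Iteration 4: reply_to is NULL; no match; recursion stops.
SUM(lev) = 0 + 1 + 2 + 3 = 6.

6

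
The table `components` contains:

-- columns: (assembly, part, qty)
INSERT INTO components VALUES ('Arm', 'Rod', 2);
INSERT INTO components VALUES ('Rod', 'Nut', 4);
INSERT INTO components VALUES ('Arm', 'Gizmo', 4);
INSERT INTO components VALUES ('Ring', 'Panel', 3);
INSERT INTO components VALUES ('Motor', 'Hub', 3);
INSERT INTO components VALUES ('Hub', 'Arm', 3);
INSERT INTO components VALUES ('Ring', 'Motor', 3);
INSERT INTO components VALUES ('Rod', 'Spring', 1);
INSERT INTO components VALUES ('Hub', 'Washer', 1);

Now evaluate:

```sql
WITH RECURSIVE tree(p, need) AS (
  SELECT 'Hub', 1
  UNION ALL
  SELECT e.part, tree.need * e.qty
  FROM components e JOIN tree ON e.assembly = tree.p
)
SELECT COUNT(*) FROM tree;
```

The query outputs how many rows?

7

Base: (Hub, need=1).
Iteration 1: components of {Hub} -> Arm = 1*3 = 3, Washer = 1*1 = 1.
Iteration 2: components of {Arm,Washer} -> Gizmo = 3*4 = 12, Rod = 3*2 = 6.
Iteration 3: components of {Gizmo,Rod} -> Nut = 6*4 = 24, Spring = 6*1 = 6.
Iteration 4: no further components; recursion stops.
Total rows emitted: 7.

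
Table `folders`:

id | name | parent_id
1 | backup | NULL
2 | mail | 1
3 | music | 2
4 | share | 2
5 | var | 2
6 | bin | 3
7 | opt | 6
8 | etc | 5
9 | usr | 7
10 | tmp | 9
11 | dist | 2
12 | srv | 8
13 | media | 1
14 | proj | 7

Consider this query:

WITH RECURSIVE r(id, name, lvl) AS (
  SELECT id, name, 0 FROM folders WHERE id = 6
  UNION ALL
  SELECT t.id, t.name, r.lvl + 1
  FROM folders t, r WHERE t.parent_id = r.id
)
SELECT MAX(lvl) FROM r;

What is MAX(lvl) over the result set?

3

Base: id=6 (bin) at lvl 0.
Iteration 1: rows with parent_id in {6} -> opt (id 7, lvl 1).
Iteration 2: rows with parent_id in {7} -> usr (id 9, lvl 2), proj (id 14, lvl 2).
Iteration 3: rows with parent_id in {9,14} -> tmp (id 10, lvl 3).
Iteration 4: no rows with parent_id in {10}; recursion stops.
lvl values: 0, 1, 2, 2, 3; the maximum is 3.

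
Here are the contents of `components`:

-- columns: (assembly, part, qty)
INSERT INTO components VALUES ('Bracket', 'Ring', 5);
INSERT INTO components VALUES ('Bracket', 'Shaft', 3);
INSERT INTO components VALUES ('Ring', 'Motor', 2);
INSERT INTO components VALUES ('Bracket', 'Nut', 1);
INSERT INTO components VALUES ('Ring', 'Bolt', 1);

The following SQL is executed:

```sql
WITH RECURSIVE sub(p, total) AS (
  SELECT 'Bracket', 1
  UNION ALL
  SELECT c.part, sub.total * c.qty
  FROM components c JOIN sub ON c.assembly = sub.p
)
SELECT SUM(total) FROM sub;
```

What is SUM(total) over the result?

25

Base: (Bracket, total=1).
Iteration 1: components of {Bracket} -> Nut = 1*1 = 1, Ring = 1*5 = 5, Shaft = 1*3 = 3.
Iteration 2: components of {Nut,Ring,Shaft} -> Bolt = 5*1 = 5, Motor = 5*2 = 10.
Iteration 3: no further components; recursion stops.
SUM(total) = 1 + 5 + 3 + 1 + 10 + 5 = 25.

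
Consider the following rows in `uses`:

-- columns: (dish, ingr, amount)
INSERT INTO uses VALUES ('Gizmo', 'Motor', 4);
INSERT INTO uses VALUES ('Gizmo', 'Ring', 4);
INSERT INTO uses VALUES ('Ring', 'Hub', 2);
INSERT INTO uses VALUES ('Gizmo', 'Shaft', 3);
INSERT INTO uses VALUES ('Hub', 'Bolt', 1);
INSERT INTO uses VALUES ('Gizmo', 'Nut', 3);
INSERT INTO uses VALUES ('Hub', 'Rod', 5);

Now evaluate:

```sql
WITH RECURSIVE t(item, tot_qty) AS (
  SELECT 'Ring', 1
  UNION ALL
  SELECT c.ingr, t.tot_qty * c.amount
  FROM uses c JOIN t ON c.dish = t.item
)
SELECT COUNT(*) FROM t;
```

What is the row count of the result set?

Base: (Ring, tot_qty=1).
Iteration 1: components of {Ring} -> Hub = 1*2 = 2.
Iteration 2: components of {Hub} -> Bolt = 2*1 = 2, Rod = 2*5 = 10.
Iteration 3: no further components; recursion stops.
Total rows emitted: 4.

4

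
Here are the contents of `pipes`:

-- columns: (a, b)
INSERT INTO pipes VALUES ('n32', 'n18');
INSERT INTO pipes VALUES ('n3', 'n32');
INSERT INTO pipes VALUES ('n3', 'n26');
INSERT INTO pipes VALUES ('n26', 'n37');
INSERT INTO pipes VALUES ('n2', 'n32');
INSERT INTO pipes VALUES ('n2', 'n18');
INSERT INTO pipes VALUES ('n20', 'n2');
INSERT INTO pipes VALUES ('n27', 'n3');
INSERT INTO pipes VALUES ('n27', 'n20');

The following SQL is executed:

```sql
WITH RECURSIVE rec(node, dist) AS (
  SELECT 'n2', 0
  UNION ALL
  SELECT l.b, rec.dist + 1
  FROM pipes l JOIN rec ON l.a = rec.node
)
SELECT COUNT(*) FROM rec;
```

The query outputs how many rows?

4

Base: (n2, dist=0).
Iteration 1: edges from {n2} -> (n18, dist=1), (n32, dist=1).
Iteration 2: edges from {n18,n32} -> (n18, dist=2).
Iteration 3: no outgoing edges from {n18}; recursion stops.
Total rows emitted: 4.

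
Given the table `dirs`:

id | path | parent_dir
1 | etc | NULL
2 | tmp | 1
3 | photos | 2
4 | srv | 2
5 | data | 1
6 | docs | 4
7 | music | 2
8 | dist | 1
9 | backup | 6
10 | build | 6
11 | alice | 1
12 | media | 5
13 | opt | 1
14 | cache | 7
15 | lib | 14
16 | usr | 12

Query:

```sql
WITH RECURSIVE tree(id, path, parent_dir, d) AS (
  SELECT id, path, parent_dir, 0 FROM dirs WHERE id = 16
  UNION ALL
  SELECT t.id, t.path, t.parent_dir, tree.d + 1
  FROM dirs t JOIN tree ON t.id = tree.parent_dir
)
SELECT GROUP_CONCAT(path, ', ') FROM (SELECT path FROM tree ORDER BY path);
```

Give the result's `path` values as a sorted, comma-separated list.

data, etc, media, usr

Base: id=16 (usr), parent_dir=12, d 0.
Iteration 1: join on id=12 -> media (id 12, parent_dir=5, d 1).
Iteration 2: join on id=5 -> data (id 5, parent_dir=1, d 2).
Iteration 3: join on id=1 -> etc (id 1, parent_dir=NULL, d 3).
Iteration 4: parent_dir is NULL; no match; recursion stops.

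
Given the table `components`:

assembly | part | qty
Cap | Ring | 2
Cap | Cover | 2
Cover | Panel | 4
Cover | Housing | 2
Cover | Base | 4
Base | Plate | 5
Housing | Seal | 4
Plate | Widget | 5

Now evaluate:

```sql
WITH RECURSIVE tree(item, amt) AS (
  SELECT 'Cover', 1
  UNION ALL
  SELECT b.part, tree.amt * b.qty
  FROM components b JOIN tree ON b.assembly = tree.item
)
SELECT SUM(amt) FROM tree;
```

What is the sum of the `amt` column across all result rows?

139

Base: (Cover, amt=1).
Iteration 1: components of {Cover} -> Base = 1*4 = 4, Housing = 1*2 = 2, Panel = 1*4 = 4.
Iteration 2: components of {Base,Housing,Panel} -> Plate = 4*5 = 20, Seal = 2*4 = 8.
Iteration 3: components of {Plate,Seal} -> Widget = 20*5 = 100.
Iteration 4: no further components; recursion stops.
SUM(amt) = 1 + 4 + 2 + 4 + 8 + 20 + 100 = 139.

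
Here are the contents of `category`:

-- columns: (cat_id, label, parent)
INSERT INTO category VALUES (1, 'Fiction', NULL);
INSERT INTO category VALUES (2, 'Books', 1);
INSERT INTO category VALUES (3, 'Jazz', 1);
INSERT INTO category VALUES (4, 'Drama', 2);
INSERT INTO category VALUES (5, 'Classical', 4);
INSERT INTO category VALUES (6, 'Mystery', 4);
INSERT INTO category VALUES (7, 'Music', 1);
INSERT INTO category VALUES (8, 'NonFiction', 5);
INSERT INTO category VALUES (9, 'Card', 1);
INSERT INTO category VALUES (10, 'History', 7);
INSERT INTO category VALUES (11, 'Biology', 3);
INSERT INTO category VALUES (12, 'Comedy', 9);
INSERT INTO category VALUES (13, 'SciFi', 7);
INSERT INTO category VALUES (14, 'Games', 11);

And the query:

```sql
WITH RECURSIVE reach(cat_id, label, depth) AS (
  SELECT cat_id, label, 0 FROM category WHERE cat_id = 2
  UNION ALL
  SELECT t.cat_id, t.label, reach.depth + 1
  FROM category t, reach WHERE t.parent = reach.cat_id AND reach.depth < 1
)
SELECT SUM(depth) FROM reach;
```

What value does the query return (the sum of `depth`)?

1

Base: cat_id=2 (Books) at depth 0.
Iteration 1: rows with parent in {2} -> Drama (id 4, depth 1).
Iteration 2: depth < 1 fails for all current rows; recursion stops.
SUM(depth) = 0 + 1 = 1.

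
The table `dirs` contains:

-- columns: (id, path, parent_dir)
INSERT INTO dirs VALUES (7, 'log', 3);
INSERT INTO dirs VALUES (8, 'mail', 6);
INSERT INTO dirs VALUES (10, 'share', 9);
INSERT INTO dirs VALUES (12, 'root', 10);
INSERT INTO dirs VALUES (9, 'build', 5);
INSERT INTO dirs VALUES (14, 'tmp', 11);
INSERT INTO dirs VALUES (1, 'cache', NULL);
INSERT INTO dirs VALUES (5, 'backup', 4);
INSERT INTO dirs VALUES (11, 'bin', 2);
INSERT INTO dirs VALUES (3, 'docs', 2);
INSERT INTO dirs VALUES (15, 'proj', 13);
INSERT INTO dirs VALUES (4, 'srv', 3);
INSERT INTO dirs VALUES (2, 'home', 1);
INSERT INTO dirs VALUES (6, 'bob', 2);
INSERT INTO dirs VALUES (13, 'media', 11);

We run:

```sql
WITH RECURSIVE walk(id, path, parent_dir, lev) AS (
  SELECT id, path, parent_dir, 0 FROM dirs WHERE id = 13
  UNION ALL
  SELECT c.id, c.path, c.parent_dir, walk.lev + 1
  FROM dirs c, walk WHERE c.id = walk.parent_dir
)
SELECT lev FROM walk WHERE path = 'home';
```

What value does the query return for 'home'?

Base: id=13 (media), parent_dir=11, lev 0.
Iteration 1: join on id=11 -> bin (id 11, parent_dir=2, lev 1).
Iteration 2: join on id=2 -> home (id 2, parent_dir=1, lev 2).
Iteration 3: join on id=1 -> cache (id 1, parent_dir=NULL, lev 3).
Iteration 4: parent_dir is NULL; no match; recursion stops.

2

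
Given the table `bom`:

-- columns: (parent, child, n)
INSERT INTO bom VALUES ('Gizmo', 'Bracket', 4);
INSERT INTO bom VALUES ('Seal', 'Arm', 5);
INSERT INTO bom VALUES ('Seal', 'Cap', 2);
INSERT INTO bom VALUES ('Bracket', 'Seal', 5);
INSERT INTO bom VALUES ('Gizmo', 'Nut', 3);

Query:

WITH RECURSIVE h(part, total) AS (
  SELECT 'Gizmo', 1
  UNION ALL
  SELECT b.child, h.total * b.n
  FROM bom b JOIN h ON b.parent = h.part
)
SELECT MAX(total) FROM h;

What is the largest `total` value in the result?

Base: (Gizmo, total=1).
Iteration 1: components of {Gizmo} -> Bracket = 1*4 = 4, Nut = 1*3 = 3.
Iteration 2: components of {Bracket,Nut} -> Seal = 4*5 = 20.
Iteration 3: components of {Seal} -> Arm = 20*5 = 100, Cap = 20*2 = 40.
Iteration 4: no further components; recursion stops.
total values: 1, 3, 4, 20, 100, 40; the maximum is 100.

100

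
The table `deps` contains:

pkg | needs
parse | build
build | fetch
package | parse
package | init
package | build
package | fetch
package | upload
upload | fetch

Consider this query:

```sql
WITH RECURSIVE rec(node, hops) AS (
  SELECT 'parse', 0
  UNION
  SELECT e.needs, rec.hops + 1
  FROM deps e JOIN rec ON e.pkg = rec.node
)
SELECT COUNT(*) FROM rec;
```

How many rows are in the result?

Base: (parse, hops=0).
Iteration 1: edges from {parse} -> (build, hops=1).
Iteration 2: edges from {build} -> (fetch, hops=2).
Iteration 3: no outgoing edges from {fetch}; recursion stops.
Total rows emitted: 3.

3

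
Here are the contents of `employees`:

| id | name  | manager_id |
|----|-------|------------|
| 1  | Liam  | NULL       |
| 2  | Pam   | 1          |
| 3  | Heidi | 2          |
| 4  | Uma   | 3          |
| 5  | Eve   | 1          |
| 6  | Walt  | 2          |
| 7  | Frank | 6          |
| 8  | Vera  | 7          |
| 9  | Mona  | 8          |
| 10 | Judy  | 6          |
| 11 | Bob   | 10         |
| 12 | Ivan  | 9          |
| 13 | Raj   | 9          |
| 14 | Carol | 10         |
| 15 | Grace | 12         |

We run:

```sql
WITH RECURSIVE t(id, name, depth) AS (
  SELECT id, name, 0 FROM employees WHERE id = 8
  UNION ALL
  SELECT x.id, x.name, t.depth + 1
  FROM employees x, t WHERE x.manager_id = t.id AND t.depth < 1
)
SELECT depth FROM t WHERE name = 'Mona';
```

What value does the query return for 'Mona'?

1

Base: id=8 (Vera) at depth 0.
Iteration 1: rows with manager_id in {8} -> Mona (id 9, depth 1).
Iteration 2: depth < 1 fails for all current rows; recursion stops.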